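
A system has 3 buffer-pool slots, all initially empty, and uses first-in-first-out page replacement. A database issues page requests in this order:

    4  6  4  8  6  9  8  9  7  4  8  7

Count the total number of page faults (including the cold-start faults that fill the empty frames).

7

4 -> fault, frames {4}
6 -> fault, frames {4,6}
4 -> hit
8 -> fault, frames {4,6,8}
6 -> hit
9 -> fault, evict 4, frames {6,8,9}
8 -> hit
9 -> hit
7 -> fault, evict 6, frames {8,9,7}
4 -> fault, evict 8, frames {9,7,4}
8 -> fault, evict 9, frames {7,4,8}
7 -> hit
Page faults: 7.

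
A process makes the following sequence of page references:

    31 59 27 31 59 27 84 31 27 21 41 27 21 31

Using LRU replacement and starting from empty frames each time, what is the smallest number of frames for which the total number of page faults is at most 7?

f=1: 14 faults
f=2: 14 faults
f=3: 8 faults
f=4: 6 faults
f=5: 6 faults
f=6: 6 faults
Smallest f with faults ≤ 7 is 4.

4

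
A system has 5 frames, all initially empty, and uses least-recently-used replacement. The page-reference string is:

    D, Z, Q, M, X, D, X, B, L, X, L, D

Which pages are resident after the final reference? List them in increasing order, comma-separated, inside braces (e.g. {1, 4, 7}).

{B, D, L, M, X}

D → miss, frames [D]
Z → miss, frames [D, Z]
Q → miss, frames [D, Z, Q]
M → miss, frames [D, Z, Q, M]
X → miss, frames [D, Z, Q, M, X]
D → hit
X → hit
B → miss, evict Z, frames [Q, M, D, X, B]
L → miss, evict Q, frames [M, D, X, B, L]
X → hit
L → hit
D → hit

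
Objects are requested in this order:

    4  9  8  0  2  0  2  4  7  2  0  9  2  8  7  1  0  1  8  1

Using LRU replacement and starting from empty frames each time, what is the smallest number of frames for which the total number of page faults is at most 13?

f=1: 20 faults
f=2: 16 faults
f=3: 14 faults
f=4: 12 faults
f=5: 10 faults
f=6: 7 faults
f=7: 7 faults
Smallest f with faults ≤ 13 is 4.

4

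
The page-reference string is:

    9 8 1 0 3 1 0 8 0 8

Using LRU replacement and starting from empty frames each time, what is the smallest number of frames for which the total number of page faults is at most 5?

4

f=1: 10 faults
f=2: 8 faults
f=3: 6 faults
f=4: 5 faults
f=5: 5 faults
Smallest f with faults ≤ 5 is 4.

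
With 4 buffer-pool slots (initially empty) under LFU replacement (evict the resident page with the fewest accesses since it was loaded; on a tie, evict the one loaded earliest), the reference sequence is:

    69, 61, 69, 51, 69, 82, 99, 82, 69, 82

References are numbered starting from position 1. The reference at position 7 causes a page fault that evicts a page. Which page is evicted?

pos 1: 69 → fault, frames (69)
pos 2: 61 → fault, frames (69 61)
pos 3: 69 → hit
pos 4: 51 → fault, frames (69 61 51)
pos 5: 69 → hit
pos 6: 82 → fault, frames (69 61 51 82)
pos 7: 99 → fault, evict 61, frames (69 51 82 99)
At position 7, page 61 is evicted.

61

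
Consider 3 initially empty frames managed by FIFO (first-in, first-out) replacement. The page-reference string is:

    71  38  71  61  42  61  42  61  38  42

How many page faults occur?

71 -> miss, frames (71)
38 -> miss, frames (71 38)
71 -> hit
61 -> miss, frames (71 38 61)
42 -> miss, evict 71, frames (38 61 42)
61 -> hit
42 -> hit
61 -> hit
38 -> hit
42 -> hit
Page faults: 4.

4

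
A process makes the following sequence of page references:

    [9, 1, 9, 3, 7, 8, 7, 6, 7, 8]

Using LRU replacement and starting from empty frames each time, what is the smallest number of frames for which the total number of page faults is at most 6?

f=1: 10 faults
f=2: 7 faults
f=3: 6 faults
f=4: 6 faults
f=5: 6 faults
f=6: 6 faults
Smallest f with faults ≤ 6 is 3.

3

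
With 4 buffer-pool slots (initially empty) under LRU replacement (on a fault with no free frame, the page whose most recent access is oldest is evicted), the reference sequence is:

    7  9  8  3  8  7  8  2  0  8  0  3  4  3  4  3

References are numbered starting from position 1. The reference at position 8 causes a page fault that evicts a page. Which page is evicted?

9

pos 1: 7 → miss, frames (7)
pos 2: 9 → miss, frames (7 9)
pos 3: 8 → miss, frames (7 9 8)
pos 4: 3 → miss, frames (7 9 8 3)
pos 5: 8 → hit
pos 6: 7 → hit
pos 7: 8 → hit
pos 8: 2 → miss, evict 9, frames (3 7 8 2)
At position 8, page 9 is evicted.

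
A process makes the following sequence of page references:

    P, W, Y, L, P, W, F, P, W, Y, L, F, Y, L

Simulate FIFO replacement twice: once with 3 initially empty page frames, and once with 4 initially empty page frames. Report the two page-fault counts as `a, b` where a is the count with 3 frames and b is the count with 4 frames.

3 frames: F F F F F F F . . F F . . . → 9 faults.
4 frames: F F F F . . F F F F F F . . → 10 faults.
10 > 9: adding a frame increased faults — Belady's anomaly.

9, 10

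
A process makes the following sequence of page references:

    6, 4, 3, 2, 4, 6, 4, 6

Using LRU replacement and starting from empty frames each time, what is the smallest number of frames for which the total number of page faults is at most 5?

3

f=1: 8 faults
f=2: 6 faults
f=3: 5 faults
f=4: 4 faults
Smallest f with faults ≤ 5 is 3.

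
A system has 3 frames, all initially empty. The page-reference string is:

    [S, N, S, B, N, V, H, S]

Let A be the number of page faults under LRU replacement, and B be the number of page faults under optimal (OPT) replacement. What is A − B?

Under LRU: F F . F . F F F → 6 faults.
Under OPT: F F . F . F F . → 5 faults.
A − B = 6 − 5 = 1.

1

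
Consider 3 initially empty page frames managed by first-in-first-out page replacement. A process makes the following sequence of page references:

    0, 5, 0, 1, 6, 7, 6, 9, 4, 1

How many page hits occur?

0 → fault, frames [0]
5 → fault, frames [0, 5]
0 → hit
1 → fault, frames [0, 5, 1]
6 → fault, evict 0, frames [5, 1, 6]
7 → fault, evict 5, frames [1, 6, 7]
6 → hit
9 → fault, evict 1, frames [6, 7, 9]
4 → fault, evict 6, frames [7, 9, 4]
1 → fault, evict 7, frames [9, 4, 1]
Hits: 2.

2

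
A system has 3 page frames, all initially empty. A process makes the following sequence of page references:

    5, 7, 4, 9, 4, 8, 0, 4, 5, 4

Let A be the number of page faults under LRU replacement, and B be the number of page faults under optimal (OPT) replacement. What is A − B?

Under LRU: F F F F . F F . F . → 7 faults.
Under OPT: F F F F . F F . . . → 6 faults.
A − B = 7 − 6 = 1.

1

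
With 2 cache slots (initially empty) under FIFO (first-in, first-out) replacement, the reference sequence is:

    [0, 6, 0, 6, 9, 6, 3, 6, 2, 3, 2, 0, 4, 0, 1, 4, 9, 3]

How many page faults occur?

12

0 -> miss, frames (0)
6 -> miss, frames (0 6)
0 -> hit
6 -> hit
9 -> miss, evict 0, frames (6 9)
6 -> hit
3 -> miss, evict 6, frames (9 3)
6 -> miss, evict 9, frames (3 6)
2 -> miss, evict 3, frames (6 2)
3 -> miss, evict 6, frames (2 3)
2 -> hit
0 -> miss, evict 2, frames (3 0)
4 -> miss, evict 3, frames (0 4)
0 -> hit
1 -> miss, evict 0, frames (4 1)
4 -> hit
9 -> miss, evict 4, frames (1 9)
3 -> miss, evict 1, frames (9 3)
Page faults: 12.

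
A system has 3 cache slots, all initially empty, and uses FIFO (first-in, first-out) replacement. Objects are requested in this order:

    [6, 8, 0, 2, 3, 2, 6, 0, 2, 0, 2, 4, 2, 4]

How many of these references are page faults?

6 → miss, frames {6}
8 → miss, frames {6,8}
0 → miss, frames {6,8,0}
2 → miss, evict 6, frames {8,0,2}
3 → miss, evict 8, frames {0,2,3}
2 → hit
6 → miss, evict 0, frames {2,3,6}
0 → miss, evict 2, frames {3,6,0}
2 → miss, evict 3, frames {6,0,2}
0 → hit
2 → hit
4 → miss, evict 6, frames {0,2,4}
2 → hit
4 → hit
Page faults: 9.

9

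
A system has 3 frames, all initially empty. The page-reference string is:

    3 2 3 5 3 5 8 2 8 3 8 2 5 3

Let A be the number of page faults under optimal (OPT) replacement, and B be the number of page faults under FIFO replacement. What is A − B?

-2

Under OPT: F F . F . . F . . . . . F . → 5 faults.
Under FIFO: F F . F . . F . . F . F F . → 7 faults.
A − B = 5 − 7 = -2.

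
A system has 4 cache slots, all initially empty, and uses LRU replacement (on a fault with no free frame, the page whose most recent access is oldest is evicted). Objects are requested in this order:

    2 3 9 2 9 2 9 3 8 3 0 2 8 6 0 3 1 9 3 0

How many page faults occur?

2 → miss, frames {2}
3 → miss, frames {2,3}
9 → miss, frames {2,3,9}
2 → hit
9 → hit
2 → hit
9 → hit
3 → hit
8 → miss, frames {2,9,3,8}
3 → hit
0 → miss, evict 2, frames {9,8,3,0}
2 → miss, evict 9, frames {8,3,0,2}
8 → hit
6 → miss, evict 3, frames {0,2,8,6}
0 → hit
3 → miss, evict 2, frames {8,6,0,3}
1 → miss, evict 8, frames {6,0,3,1}
9 → miss, evict 6, frames {0,3,1,9}
3 → hit
0 → hit
Page faults: 10.

10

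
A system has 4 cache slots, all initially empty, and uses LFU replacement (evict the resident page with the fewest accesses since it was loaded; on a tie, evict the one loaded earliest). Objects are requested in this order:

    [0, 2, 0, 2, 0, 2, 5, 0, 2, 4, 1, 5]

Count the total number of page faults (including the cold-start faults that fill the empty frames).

0: miss, frames (0)
2: miss, frames (0 2)
0: hit
2: hit
0: hit
2: hit
5: miss, frames (0 2 5)
0: hit
2: hit
4: miss, frames (0 2 5 4)
1: miss, evict 5, frames (0 2 4 1)
5: miss, evict 4, frames (0 2 1 5)
Page faults: 6.

6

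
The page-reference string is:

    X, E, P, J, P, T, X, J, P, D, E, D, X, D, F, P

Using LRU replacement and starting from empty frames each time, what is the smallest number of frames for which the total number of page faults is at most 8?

f=1: 16 faults
f=2: 13 faults
f=3: 13 faults
f=4: 11 faults
f=5: 8 faults
f=6: 7 faults
f=7: 7 faults
Smallest f with faults ≤ 8 is 5.

5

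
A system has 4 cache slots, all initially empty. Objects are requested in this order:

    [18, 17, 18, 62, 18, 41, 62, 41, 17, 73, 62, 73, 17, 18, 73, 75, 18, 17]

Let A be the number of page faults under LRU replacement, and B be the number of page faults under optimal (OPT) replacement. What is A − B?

Under LRU: F F . F . F . . . F . . . F . F . . → 7 faults.
Under OPT: F F . F . F . . . F . . . . . F . . → 6 faults.
A − B = 7 − 6 = 1.

1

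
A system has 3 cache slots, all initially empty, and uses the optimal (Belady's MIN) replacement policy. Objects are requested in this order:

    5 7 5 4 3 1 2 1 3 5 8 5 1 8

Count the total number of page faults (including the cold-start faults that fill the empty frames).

5 -> fault, frames {5}
7 -> fault, frames {5,7}
5 -> hit
4 -> fault, frames {5,7,4}
3 -> fault, evict 4, frames {5,7,3}
1 -> fault, evict 7, frames {5,3,1}
2 -> fault, evict 5, frames {3,1,2}
1 -> hit
3 -> hit
5 -> fault, evict 2, frames {3,1,5}
8 -> fault, evict 3, frames {1,5,8}
5 -> hit
1 -> hit
8 -> hit
Page faults: 8.

8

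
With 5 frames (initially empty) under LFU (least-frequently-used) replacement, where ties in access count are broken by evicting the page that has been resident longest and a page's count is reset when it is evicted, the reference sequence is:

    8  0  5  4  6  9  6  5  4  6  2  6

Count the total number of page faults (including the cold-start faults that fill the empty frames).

7

8: fault, frames [8]
0: fault, frames [8, 0]
5: fault, frames [8, 0, 5]
4: fault, frames [8, 0, 5, 4]
6: fault, frames [8, 0, 5, 4, 6]
9: fault, evict 8, frames [0, 5, 4, 6, 9]
6: hit
5: hit
4: hit
6: hit
2: fault, evict 0, frames [5, 4, 6, 9, 2]
6: hit
Page faults: 7.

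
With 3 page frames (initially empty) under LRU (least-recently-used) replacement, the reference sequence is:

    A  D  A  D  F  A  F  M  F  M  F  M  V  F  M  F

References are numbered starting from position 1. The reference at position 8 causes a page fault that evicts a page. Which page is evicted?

D

pos 1: A: miss, frames [A]
pos 2: D: miss, frames [A, D]
pos 3: A: hit
pos 4: D: hit
pos 5: F: miss, frames [A, D, F]
pos 6: A: hit
pos 7: F: hit
pos 8: M: miss, evict D, frames [A, F, M]
At position 8, page D is evicted.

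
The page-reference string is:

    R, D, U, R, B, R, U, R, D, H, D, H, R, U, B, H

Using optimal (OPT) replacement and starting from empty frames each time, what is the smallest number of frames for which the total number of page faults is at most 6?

4

f=1: 16 faults
f=2: 10 faults
f=3: 8 faults
f=4: 6 faults
f=5: 5 faults
Smallest f with faults ≤ 6 is 4.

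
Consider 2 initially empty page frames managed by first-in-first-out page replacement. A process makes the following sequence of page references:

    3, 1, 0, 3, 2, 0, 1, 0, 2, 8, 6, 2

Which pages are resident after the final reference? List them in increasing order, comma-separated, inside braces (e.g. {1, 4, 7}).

{2, 6}

3 → miss, frames (3)
1 → miss, frames (3 1)
0 → miss, evict 3, frames (1 0)
3 → miss, evict 1, frames (0 3)
2 → miss, evict 0, frames (3 2)
0 → miss, evict 3, frames (2 0)
1 → miss, evict 2, frames (0 1)
0 → hit
2 → miss, evict 0, frames (1 2)
8 → miss, evict 1, frames (2 8)
6 → miss, evict 2, frames (8 6)
2 → miss, evict 8, frames (6 2)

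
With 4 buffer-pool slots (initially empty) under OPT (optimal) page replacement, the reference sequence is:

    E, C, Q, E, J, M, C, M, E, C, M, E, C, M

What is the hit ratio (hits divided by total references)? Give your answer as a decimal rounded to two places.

0.64

E: fault, frames (E)
C: fault, frames (E C)
Q: fault, frames (E C Q)
E: hit
J: fault, frames (E C Q J)
M: fault, evict J, frames (E C Q M)
C: hit
M: hit
E: hit
C: hit
M: hit
E: hit
C: hit
M: hit
Hits: 9 of 14 references → 9/14 = 0.6429.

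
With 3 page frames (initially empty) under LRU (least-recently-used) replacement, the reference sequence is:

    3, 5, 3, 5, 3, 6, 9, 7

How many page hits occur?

3 → miss, frames (3)
5 → miss, frames (3 5)
3 → hit
5 → hit
3 → hit
6 → miss, frames (5 3 6)
9 → miss, evict 5, frames (3 6 9)
7 → miss, evict 3, frames (6 9 7)
Hits: 3.

3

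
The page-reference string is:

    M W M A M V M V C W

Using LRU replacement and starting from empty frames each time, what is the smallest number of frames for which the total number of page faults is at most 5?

f=1: 10 faults
f=2: 6 faults
f=3: 6 faults
f=4: 6 faults
f=5: 5 faults
Smallest f with faults ≤ 5 is 5.

5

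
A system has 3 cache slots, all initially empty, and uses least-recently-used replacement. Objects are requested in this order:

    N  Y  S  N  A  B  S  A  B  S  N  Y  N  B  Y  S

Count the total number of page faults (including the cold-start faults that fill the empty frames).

N -> miss, frames {N}
Y -> miss, frames {N,Y}
S -> miss, frames {N,Y,S}
N -> hit
A -> miss, evict Y, frames {S,N,A}
B -> miss, evict S, frames {N,A,B}
S -> miss, evict N, frames {A,B,S}
A -> hit
B -> hit
S -> hit
N -> miss, evict A, frames {B,S,N}
Y -> miss, evict B, frames {S,N,Y}
N -> hit
B -> miss, evict S, frames {Y,N,B}
Y -> hit
S -> miss, evict N, frames {B,Y,S}
Page faults: 10.

10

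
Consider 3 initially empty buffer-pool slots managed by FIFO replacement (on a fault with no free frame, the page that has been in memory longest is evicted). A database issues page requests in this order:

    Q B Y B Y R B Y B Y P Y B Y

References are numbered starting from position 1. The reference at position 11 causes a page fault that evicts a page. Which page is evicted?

B

pos 1: Q → fault, frames (Q)
pos 2: B → fault, frames (Q B)
pos 3: Y → fault, frames (Q B Y)
pos 4: B → hit
pos 5: Y → hit
pos 6: R → fault, evict Q, frames (B Y R)
pos 7: B → hit
pos 8: Y → hit
pos 9: B → hit
pos 10: Y → hit
pos 11: P → fault, evict B, frames (Y R P)
At position 11, page B is evicted.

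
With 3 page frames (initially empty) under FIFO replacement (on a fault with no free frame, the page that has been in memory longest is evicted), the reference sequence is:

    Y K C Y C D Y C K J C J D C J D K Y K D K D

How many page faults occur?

11

Y -> fault, frames (Y)
K -> fault, frames (Y K)
C -> fault, frames (Y K C)
Y -> hit
C -> hit
D -> fault, evict Y, frames (K C D)
Y -> fault, evict K, frames (C D Y)
C -> hit
K -> fault, evict C, frames (D Y K)
J -> fault, evict D, frames (Y K J)
C -> fault, evict Y, frames (K J C)
J -> hit
D -> fault, evict K, frames (J C D)
C -> hit
J -> hit
D -> hit
K -> fault, evict J, frames (C D K)
Y -> fault, evict C, frames (D K Y)
K -> hit
D -> hit
K -> hit
D -> hit
Page faults: 11.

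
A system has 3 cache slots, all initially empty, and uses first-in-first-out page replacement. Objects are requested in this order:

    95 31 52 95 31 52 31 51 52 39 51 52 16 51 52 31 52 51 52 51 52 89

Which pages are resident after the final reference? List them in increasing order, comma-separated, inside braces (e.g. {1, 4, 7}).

{31, 51, 89}

95: fault, frames (95)
31: fault, frames (95 31)
52: fault, frames (95 31 52)
95: hit
31: hit
52: hit
31: hit
51: fault, evict 95, frames (31 52 51)
52: hit
39: fault, evict 31, frames (52 51 39)
51: hit
52: hit
16: fault, evict 52, frames (51 39 16)
51: hit
52: fault, evict 51, frames (39 16 52)
31: fault, evict 39, frames (16 52 31)
52: hit
51: fault, evict 16, frames (52 31 51)
52: hit
51: hit
52: hit
89: fault, evict 52, frames (31 51 89)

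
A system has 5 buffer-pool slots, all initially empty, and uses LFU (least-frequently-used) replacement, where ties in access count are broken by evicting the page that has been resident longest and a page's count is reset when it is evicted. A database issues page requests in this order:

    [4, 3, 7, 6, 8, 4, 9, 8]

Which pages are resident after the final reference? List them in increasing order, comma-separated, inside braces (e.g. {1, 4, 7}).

{4, 6, 7, 8, 9}

4 -> fault, frames {4}
3 -> fault, frames {4,3}
7 -> fault, frames {4,3,7}
6 -> fault, frames {4,3,7,6}
8 -> fault, frames {4,3,7,6,8}
4 -> hit
9 -> fault, evict 3, frames {4,7,6,8,9}
8 -> hit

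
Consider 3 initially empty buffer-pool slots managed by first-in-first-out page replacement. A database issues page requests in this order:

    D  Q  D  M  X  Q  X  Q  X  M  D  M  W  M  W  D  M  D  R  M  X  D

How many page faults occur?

10

D → fault, frames (D)
Q → fault, frames (D Q)
D → hit
M → fault, frames (D Q M)
X → fault, evict D, frames (Q M X)
Q → hit
X → hit
Q → hit
X → hit
M → hit
D → fault, evict Q, frames (M X D)
M → hit
W → fault, evict M, frames (X D W)
M → fault, evict X, frames (D W M)
W → hit
D → hit
M → hit
D → hit
R → fault, evict D, frames (W M R)
M → hit
X → fault, evict W, frames (M R X)
D → fault, evict M, frames (R X D)
Page faults: 10.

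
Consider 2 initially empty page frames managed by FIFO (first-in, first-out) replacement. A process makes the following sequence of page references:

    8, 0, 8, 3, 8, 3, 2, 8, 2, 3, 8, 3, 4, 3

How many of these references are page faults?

9

8 -> fault, frames [8]
0 -> fault, frames [8, 0]
8 -> hit
3 -> fault, evict 8, frames [0, 3]
8 -> fault, evict 0, frames [3, 8]
3 -> hit
2 -> fault, evict 3, frames [8, 2]
8 -> hit
2 -> hit
3 -> fault, evict 8, frames [2, 3]
8 -> fault, evict 2, frames [3, 8]
3 -> hit
4 -> fault, evict 3, frames [8, 4]
3 -> fault, evict 8, frames [4, 3]
Page faults: 9.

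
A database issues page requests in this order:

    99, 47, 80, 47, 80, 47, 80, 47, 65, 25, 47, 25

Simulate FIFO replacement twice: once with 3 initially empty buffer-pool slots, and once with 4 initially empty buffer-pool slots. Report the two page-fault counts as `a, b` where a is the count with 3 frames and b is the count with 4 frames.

3 frames: F F F . . . . . F F F . → 6 faults.
4 frames: F F F . . . . . F F . . → 5 faults.
5 < 6: adding a frame reduced faults, as is typical.

6, 5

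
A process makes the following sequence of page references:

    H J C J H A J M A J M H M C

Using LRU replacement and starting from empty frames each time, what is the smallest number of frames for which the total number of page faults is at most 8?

3

f=1: 14 faults
f=2: 12 faults
f=3: 7 faults
f=4: 6 faults
f=5: 5 faults
Smallest f with faults ≤ 8 is 3.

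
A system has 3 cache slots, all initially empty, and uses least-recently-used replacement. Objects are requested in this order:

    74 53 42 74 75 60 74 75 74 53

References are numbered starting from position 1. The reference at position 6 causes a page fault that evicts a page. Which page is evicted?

42

pos 1: 74 -> fault, frames (74)
pos 2: 53 -> fault, frames (74 53)
pos 3: 42 -> fault, frames (74 53 42)
pos 4: 74 -> hit
pos 5: 75 -> fault, evict 53, frames (42 74 75)
pos 6: 60 -> fault, evict 42, frames (74 75 60)
At position 6, page 42 is evicted.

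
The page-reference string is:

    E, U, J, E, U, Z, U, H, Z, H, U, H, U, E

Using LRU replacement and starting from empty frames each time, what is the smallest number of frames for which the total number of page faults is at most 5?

4

f=1: 14 faults
f=2: 10 faults
f=3: 6 faults
f=4: 5 faults
f=5: 5 faults
Smallest f with faults ≤ 5 is 4.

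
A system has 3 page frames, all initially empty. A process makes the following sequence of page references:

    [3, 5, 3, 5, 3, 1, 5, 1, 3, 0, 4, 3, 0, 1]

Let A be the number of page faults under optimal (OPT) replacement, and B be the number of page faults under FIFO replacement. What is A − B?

Under OPT: F F . . . F . . . F F . . F → 6 faults.
Under FIFO: F F . . . F . . . F F F . F → 7 faults.
A − B = 6 − 7 = -1.

-1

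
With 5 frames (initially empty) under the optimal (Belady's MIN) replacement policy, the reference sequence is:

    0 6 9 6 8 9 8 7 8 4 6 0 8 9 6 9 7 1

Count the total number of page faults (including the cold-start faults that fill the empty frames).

8

0: fault, frames [0]
6: fault, frames [0, 6]
9: fault, frames [0, 6, 9]
6: hit
8: fault, frames [0, 6, 9, 8]
9: hit
8: hit
7: fault, frames [0, 6, 9, 8, 7]
8: hit
4: fault, evict 7, frames [0, 6, 9, 8, 4]
6: hit
0: hit
8: hit
9: hit
6: hit
9: hit
7: fault, evict 4, frames [0, 6, 9, 8, 7]
1: fault, evict 7, frames [0, 6, 9, 8, 1]
Page faults: 8.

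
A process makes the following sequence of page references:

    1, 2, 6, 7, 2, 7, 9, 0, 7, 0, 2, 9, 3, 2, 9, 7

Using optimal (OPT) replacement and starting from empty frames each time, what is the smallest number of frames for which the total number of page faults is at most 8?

4

f=1: 16 faults
f=2: 11 faults
f=3: 9 faults
f=4: 7 faults
f=5: 7 faults
f=6: 7 faults
f=7: 7 faults
Smallest f with faults ≤ 8 is 4.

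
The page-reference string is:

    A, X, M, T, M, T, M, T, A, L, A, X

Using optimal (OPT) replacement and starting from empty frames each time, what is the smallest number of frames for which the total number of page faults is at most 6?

3

f=1: 12 faults
f=2: 7 faults
f=3: 6 faults
f=4: 5 faults
f=5: 5 faults
Smallest f with faults ≤ 6 is 3.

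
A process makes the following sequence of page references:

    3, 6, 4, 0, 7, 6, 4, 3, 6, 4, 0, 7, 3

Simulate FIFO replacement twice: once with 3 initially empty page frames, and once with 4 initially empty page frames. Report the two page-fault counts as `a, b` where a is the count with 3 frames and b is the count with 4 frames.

3 frames: F F F F F F F F . . F F . → 10 faults.
4 frames: F F F F F . . F F F F F F → 11 faults.
11 > 10: adding a frame increased faults — Belady's anomaly.

10, 11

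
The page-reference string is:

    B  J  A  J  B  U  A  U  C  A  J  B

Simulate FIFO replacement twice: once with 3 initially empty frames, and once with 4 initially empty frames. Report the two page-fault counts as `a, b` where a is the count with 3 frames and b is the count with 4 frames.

3 frames: F F F . . F . . F . F F → 7 faults.
4 frames: F F F . . F . . F . . F → 6 faults.
6 < 7: adding a frame reduced faults, as is typical.

7, 6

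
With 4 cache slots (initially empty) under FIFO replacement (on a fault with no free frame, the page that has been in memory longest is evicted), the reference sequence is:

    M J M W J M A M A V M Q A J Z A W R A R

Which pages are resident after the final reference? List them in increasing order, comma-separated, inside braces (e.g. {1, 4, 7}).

{A, R, W, Z}

M: miss, frames (M)
J: miss, frames (M J)
M: hit
W: miss, frames (M J W)
J: hit
M: hit
A: miss, frames (M J W A)
M: hit
A: hit
V: miss, evict M, frames (J W A V)
M: miss, evict J, frames (W A V M)
Q: miss, evict W, frames (A V M Q)
A: hit
J: miss, evict A, frames (V M Q J)
Z: miss, evict V, frames (M Q J Z)
A: miss, evict M, frames (Q J Z A)
W: miss, evict Q, frames (J Z A W)
R: miss, evict J, frames (Z A W R)
A: hit
R: hit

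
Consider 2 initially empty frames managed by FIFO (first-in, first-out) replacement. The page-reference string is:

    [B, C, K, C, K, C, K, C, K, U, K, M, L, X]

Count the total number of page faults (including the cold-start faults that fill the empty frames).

B -> fault, frames [B]
C -> fault, frames [B, C]
K -> fault, evict B, frames [C, K]
C -> hit
K -> hit
C -> hit
K -> hit
C -> hit
K -> hit
U -> fault, evict C, frames [K, U]
K -> hit
M -> fault, evict K, frames [U, M]
L -> fault, evict U, frames [M, L]
X -> fault, evict M, frames [L, X]
Page faults: 7.

7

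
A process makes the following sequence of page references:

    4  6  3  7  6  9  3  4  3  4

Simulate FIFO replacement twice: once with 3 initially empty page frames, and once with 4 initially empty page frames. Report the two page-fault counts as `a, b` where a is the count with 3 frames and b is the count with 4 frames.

3 frames: F F F F . F . F F . → 7 faults.
4 frames: F F F F . F . F . . → 6 faults.
6 < 7: adding a frame reduced faults, as is typical.

7, 6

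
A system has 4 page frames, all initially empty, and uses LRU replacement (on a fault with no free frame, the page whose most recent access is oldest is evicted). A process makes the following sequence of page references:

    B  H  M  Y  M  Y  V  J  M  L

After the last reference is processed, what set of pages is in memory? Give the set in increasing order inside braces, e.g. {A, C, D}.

B -> miss, frames (B)
H -> miss, frames (B H)
M -> miss, frames (B H M)
Y -> miss, frames (B H M Y)
M -> hit
Y -> hit
V -> miss, evict B, frames (H M Y V)
J -> miss, evict H, frames (M Y V J)
M -> hit
L -> miss, evict Y, frames (V J M L)

{J, L, M, V}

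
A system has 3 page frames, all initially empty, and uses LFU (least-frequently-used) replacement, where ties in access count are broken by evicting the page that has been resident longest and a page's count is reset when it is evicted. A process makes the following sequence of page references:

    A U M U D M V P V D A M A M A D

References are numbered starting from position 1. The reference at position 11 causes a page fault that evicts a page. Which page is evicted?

pos 1: A -> miss, frames [A]
pos 2: U -> miss, frames [A, U]
pos 3: M -> miss, frames [A, U, M]
pos 4: U -> hit
pos 5: D -> miss, evict A, frames [U, M, D]
pos 6: M -> hit
pos 7: V -> miss, evict D, frames [U, M, V]
pos 8: P -> miss, evict V, frames [U, M, P]
pos 9: V -> miss, evict P, frames [U, M, V]
pos 10: D -> miss, evict V, frames [U, M, D]
pos 11: A -> miss, evict D, frames [U, M, A]
At position 11, page D is evicted.

D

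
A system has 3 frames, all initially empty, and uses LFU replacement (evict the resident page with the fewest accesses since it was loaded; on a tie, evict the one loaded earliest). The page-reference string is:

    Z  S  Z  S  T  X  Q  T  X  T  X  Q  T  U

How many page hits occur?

2

Z → miss, frames {Z}
S → miss, frames {Z,S}
Z → hit
S → hit
T → miss, frames {Z,S,T}
X → miss, evict T, frames {Z,S,X}
Q → miss, evict X, frames {Z,S,Q}
T → miss, evict Q, frames {Z,S,T}
X → miss, evict T, frames {Z,S,X}
T → miss, evict X, frames {Z,S,T}
X → miss, evict T, frames {Z,S,X}
Q → miss, evict X, frames {Z,S,Q}
T → miss, evict Q, frames {Z,S,T}
U → miss, evict T, frames {Z,S,U}
Hits: 2.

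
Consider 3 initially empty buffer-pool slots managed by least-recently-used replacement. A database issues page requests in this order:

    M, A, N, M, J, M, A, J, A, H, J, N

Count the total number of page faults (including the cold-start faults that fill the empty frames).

7

M -> miss, frames (M)
A -> miss, frames (M A)
N -> miss, frames (M A N)
M -> hit
J -> miss, evict A, frames (N M J)
M -> hit
A -> miss, evict N, frames (J M A)
J -> hit
A -> hit
H -> miss, evict M, frames (J A H)
J -> hit
N -> miss, evict A, frames (H J N)
Page faults: 7.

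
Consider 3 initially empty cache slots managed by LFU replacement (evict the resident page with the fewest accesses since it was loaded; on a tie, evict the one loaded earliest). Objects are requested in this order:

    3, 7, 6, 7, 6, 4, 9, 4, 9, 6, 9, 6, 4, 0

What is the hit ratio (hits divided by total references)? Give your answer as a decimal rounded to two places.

3 → fault, frames (3)
7 → fault, frames (3 7)
6 → fault, frames (3 7 6)
7 → hit
6 → hit
4 → fault, evict 3, frames (7 6 4)
9 → fault, evict 4, frames (7 6 9)
4 → fault, evict 9, frames (7 6 4)
9 → fault, evict 4, frames (7 6 9)
6 → hit
9 → hit
6 → hit
4 → fault, evict 7, frames (6 9 4)
0 → fault, evict 4, frames (6 9 0)
Hits: 5 of 14 references → 5/14 = 0.3571.

0.36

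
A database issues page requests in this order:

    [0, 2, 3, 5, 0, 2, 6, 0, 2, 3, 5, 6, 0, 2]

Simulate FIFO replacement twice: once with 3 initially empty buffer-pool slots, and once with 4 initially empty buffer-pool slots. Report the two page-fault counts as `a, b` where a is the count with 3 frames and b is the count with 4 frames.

3 frames: F F F F F F F . . F F . F F → 11 faults.
4 frames: F F F F . . F F F F F F F F → 12 faults.
12 > 11: adding a frame increased faults — Belady's anomaly.

11, 12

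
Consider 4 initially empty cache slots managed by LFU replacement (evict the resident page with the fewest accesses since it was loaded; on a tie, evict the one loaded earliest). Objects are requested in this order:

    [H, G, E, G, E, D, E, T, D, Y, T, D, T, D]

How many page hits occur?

7

H: fault, frames [H]
G: fault, frames [H, G]
E: fault, frames [H, G, E]
G: hit
E: hit
D: fault, frames [H, G, E, D]
E: hit
T: fault, evict H, frames [G, E, D, T]
D: hit
Y: fault, evict T, frames [G, E, D, Y]
T: fault, evict Y, frames [G, E, D, T]
D: hit
T: hit
D: hit
Hits: 7.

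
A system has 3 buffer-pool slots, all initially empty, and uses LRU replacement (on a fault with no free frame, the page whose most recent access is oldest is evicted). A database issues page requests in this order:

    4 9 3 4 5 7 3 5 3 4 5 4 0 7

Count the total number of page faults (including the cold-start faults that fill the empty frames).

4 → miss, frames (4)
9 → miss, frames (4 9)
3 → miss, frames (4 9 3)
4 → hit
5 → miss, evict 9, frames (3 4 5)
7 → miss, evict 3, frames (4 5 7)
3 → miss, evict 4, frames (5 7 3)
5 → hit
3 → hit
4 → miss, evict 7, frames (5 3 4)
5 → hit
4 → hit
0 → miss, evict 3, frames (5 4 0)
7 → miss, evict 5, frames (4 0 7)
Page faults: 9.

9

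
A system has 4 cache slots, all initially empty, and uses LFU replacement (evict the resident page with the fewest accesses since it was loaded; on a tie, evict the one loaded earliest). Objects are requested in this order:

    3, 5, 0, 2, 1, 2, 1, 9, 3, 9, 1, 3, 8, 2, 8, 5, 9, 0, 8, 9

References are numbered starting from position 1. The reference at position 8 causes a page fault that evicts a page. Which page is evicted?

5

pos 1: 3 → miss, frames [3]
pos 2: 5 → miss, frames [3, 5]
pos 3: 0 → miss, frames [3, 5, 0]
pos 4: 2 → miss, frames [3, 5, 0, 2]
pos 5: 1 → miss, evict 3, frames [5, 0, 2, 1]
pos 6: 2 → hit
pos 7: 1 → hit
pos 8: 9 → miss, evict 5, frames [0, 2, 1, 9]
At position 8, page 5 is evicted.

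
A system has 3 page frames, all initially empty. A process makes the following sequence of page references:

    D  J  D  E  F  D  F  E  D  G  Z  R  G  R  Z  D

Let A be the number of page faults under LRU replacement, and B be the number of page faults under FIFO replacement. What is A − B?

Under LRU: F F . F F . . . . F F F . . . F → 8 faults.
Under FIFO: F F . F F F . . . F F F . . . F → 9 faults.
A − B = 8 − 9 = -1.

-1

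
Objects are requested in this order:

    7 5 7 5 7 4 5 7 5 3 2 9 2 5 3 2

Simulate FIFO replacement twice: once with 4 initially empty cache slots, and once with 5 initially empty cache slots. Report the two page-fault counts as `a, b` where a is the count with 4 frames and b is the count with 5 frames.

4 frames: F F . . . F . . . F F F . F . . → 7 faults.
5 frames: F F . . . F . . . F F F . . . . → 6 faults.
6 < 7: adding a frame reduced faults, as is typical.

7, 6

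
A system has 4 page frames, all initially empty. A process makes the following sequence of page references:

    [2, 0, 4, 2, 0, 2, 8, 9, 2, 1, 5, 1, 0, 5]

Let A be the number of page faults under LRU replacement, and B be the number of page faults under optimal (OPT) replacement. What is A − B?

Under LRU: F F F . . . F F . F F . F . → 8 faults.
Under OPT: F F F . . . F F . F F . . . → 7 faults.
A − B = 8 − 7 = 1.

1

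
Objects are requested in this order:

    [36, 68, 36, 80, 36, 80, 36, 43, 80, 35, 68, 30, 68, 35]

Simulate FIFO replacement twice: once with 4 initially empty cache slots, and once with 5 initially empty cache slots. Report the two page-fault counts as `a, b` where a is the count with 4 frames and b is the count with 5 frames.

7, 6

4 frames: F F . F . . . F . F . F F . → 7 faults.
5 frames: F F . F . . . F . F . F . . → 6 faults.
6 < 7: adding a frame reduced faults, as is typical.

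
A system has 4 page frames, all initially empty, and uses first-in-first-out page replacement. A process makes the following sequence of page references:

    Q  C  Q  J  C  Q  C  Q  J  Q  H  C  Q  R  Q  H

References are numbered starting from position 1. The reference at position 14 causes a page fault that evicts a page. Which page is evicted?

Q

pos 1: Q → miss, frames {Q}
pos 2: C → miss, frames {Q,C}
pos 3: Q → hit
pos 4: J → miss, frames {Q,C,J}
pos 5: C → hit
pos 6: Q → hit
pos 7: C → hit
pos 8: Q → hit
pos 9: J → hit
pos 10: Q → hit
pos 11: H → miss, frames {Q,C,J,H}
pos 12: C → hit
pos 13: Q → hit
pos 14: R → miss, evict Q, frames {C,J,H,R}
At position 14, page Q is evicted.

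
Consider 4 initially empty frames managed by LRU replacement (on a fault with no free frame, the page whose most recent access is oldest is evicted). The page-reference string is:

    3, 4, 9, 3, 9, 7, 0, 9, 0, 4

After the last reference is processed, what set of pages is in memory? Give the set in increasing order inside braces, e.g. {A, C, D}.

{0, 4, 7, 9}

3: fault, frames {3}
4: fault, frames {3,4}
9: fault, frames {3,4,9}
3: hit
9: hit
7: fault, frames {4,3,9,7}
0: fault, evict 4, frames {3,9,7,0}
9: hit
0: hit
4: fault, evict 3, frames {7,9,0,4}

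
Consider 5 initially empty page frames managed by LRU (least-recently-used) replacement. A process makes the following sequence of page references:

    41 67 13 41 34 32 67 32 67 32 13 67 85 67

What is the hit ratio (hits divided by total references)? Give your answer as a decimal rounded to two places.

41: miss, frames [41]
67: miss, frames [41, 67]
13: miss, frames [41, 67, 13]
41: hit
34: miss, frames [67, 13, 41, 34]
32: miss, frames [67, 13, 41, 34, 32]
67: hit
32: hit
67: hit
32: hit
13: hit
67: hit
85: miss, evict 41, frames [34, 32, 13, 67, 85]
67: hit
Hits: 8 of 14 references → 8/14 = 0.5714.

0.57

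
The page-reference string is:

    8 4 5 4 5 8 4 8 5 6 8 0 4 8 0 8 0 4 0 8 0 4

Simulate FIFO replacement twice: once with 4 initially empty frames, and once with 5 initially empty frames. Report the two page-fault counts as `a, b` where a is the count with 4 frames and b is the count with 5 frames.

7, 5

4 frames: F F F . . . . . . F . F . F . . . F . . . . → 7 faults.
5 frames: F F F . . . . . . F . F . . . . . . . . . . → 5 faults.
5 < 7: adding a frame reduced faults, as is typical.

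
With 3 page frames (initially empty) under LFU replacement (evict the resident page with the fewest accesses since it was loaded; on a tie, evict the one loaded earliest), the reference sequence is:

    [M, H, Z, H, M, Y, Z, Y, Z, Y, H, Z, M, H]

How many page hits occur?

5

M: miss, frames [M]
H: miss, frames [M, H]
Z: miss, frames [M, H, Z]
H: hit
M: hit
Y: miss, evict Z, frames [M, H, Y]
Z: miss, evict Y, frames [M, H, Z]
Y: miss, evict Z, frames [M, H, Y]
Z: miss, evict Y, frames [M, H, Z]
Y: miss, evict Z, frames [M, H, Y]
H: hit
Z: miss, evict Y, frames [M, H, Z]
M: hit
H: hit
Hits: 5.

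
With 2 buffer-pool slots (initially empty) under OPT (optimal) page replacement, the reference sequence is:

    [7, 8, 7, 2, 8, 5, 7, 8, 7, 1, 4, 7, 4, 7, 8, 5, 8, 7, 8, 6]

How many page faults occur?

7 -> fault, frames [7]
8 -> fault, frames [7, 8]
7 -> hit
2 -> fault, evict 7, frames [8, 2]
8 -> hit
5 -> fault, evict 2, frames [8, 5]
7 -> fault, evict 5, frames [8, 7]
8 -> hit
7 -> hit
1 -> fault, evict 8, frames [7, 1]
4 -> fault, evict 1, frames [7, 4]
7 -> hit
4 -> hit
7 -> hit
8 -> fault, evict 4, frames [7, 8]
5 -> fault, evict 7, frames [8, 5]
8 -> hit
7 -> fault, evict 5, frames [8, 7]
8 -> hit
6 -> fault, evict 7, frames [8, 6]
Page faults: 11.

11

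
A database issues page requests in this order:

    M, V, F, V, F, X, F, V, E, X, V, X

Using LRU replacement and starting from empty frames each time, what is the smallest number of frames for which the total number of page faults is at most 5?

4

f=1: 12 faults
f=2: 8 faults
f=3: 6 faults
f=4: 5 faults
f=5: 5 faults
Smallest f with faults ≤ 5 is 4.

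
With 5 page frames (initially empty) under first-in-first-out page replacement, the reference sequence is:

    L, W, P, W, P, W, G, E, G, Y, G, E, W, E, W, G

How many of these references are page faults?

L → miss, frames [L]
W → miss, frames [L, W]
P → miss, frames [L, W, P]
W → hit
P → hit
W → hit
G → miss, frames [L, W, P, G]
E → miss, frames [L, W, P, G, E]
G → hit
Y → miss, evict L, frames [W, P, G, E, Y]
G → hit
E → hit
W → hit
E → hit
W → hit
G → hit
Page faults: 6.

6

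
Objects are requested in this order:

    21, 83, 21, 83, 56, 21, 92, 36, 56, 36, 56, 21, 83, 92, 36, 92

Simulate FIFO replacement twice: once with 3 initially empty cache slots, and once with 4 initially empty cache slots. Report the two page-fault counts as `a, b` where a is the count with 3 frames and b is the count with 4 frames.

3 frames: F F . . F . F F . . . F F F F . → 9 faults.
4 frames: F F . . F . F F . . . F F . . . → 7 faults.
7 < 9: adding a frame reduced faults, as is typical.

9, 7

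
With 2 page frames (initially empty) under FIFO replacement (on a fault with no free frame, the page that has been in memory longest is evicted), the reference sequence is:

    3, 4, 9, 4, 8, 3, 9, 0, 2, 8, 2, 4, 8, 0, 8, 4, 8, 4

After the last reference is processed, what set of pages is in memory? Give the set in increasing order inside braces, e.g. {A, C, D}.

{4, 8}

3 → miss, frames (3)
4 → miss, frames (3 4)
9 → miss, evict 3, frames (4 9)
4 → hit
8 → miss, evict 4, frames (9 8)
3 → miss, evict 9, frames (8 3)
9 → miss, evict 8, frames (3 9)
0 → miss, evict 3, frames (9 0)
2 → miss, evict 9, frames (0 2)
8 → miss, evict 0, frames (2 8)
2 → hit
4 → miss, evict 2, frames (8 4)
8 → hit
0 → miss, evict 8, frames (4 0)
8 → miss, evict 4, frames (0 8)
4 → miss, evict 0, frames (8 4)
8 → hit
4 → hit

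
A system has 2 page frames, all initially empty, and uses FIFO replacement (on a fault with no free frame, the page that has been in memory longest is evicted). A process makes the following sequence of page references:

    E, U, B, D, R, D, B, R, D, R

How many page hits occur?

E -> fault, frames [E]
U -> fault, frames [E, U]
B -> fault, evict E, frames [U, B]
D -> fault, evict U, frames [B, D]
R -> fault, evict B, frames [D, R]
D -> hit
B -> fault, evict D, frames [R, B]
R -> hit
D -> fault, evict R, frames [B, D]
R -> fault, evict B, frames [D, R]
Hits: 2.

2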